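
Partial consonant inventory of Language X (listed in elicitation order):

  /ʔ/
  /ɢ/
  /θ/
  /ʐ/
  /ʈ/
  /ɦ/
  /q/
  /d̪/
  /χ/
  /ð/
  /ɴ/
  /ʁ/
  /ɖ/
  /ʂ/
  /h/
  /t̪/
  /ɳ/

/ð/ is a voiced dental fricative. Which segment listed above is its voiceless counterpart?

The voiceless counterpart is a voiceless dental fricative — in this inventory, /θ/.

/θ/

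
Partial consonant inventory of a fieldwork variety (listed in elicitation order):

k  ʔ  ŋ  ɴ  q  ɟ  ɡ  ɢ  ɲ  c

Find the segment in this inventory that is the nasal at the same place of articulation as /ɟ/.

/ɟ/ is a voiced palatal stop.
The nasal at the same place is a palatal nasal — in this inventory, /ɲ/.

/ɲ/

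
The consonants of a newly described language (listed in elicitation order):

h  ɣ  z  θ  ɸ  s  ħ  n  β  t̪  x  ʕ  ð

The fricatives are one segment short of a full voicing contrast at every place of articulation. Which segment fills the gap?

Voiceless: /ɸ/ (bilabial), /θ/ (dental), /s/ (alveolar), /x/ (velar), /ħ/ (pharyngeal), /h/ (glottal).
Voiced: /β/ (bilabial), /ð/ (dental), /z/ (alveolar), /ɣ/ (velar), /ʕ/ (pharyngeal).
The glottal row has no voiced member, so the gap is the voiced glottal fricative /ɦ/.

/ɦ/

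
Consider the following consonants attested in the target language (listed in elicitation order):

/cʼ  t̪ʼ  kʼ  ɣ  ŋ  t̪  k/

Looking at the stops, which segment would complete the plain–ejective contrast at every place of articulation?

Plain: /t̪/ (dental), /k/ (velar).
Ejective: /t̪ʼ/ (dental), /cʼ/ (palatal), /kʼ/ (velar).
The palatal row has no plain member, so the gap is the plain palatal stop /c/.

/c/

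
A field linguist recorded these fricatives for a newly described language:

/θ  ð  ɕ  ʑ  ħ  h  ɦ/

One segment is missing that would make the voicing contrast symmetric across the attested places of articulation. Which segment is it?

dental: voiceless /θ/, voiced /ð/.
alveolo-palatal: voiceless /ɕ/, voiced /ʑ/.
pharyngeal: voiceless /ħ/, voiced —.
glottal: voiceless /h/, voiced /ɦ/.
The pharyngeal row has no voiced member, so the gap is the voiced pharyngeal fricative /ʕ/.

/ʕ/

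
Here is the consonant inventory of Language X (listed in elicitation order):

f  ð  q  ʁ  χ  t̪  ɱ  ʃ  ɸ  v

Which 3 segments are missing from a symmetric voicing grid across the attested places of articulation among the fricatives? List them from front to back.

bilabial: voiceless /ɸ/, voiced —.
labiodental: voiceless /f/, voiced /v/.
dental: voiceless —, voiced /ð/.
postalveolar: voiceless /ʃ/, voiced —.
uvular: voiceless /χ/, voiced /ʁ/.
Gaps, from front to back: bilabial lacks voiced (/β/); dental lacks voiceless (/θ/); postalveolar lacks voiced (/ʒ/).

/β/, /θ/, /ʒ/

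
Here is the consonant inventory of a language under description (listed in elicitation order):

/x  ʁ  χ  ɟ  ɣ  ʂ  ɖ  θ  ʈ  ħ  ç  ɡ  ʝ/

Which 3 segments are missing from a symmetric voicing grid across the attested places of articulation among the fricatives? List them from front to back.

/ð/, /ʐ/, /ʕ/

dental: voiceless /θ/, voiced —.
retroflex: voiceless /ʂ/, voiced —.
palatal: voiceless /ç/, voiced /ʝ/.
velar: voiceless /x/, voiced /ɣ/.
uvular: voiceless /χ/, voiced /ʁ/.
pharyngeal: voiceless /ħ/, voiced —.
Gaps, from front to back: dental lacks voiced (/ð/); retroflex lacks voiced (/ʐ/); pharyngeal lacks voiced (/ʕ/).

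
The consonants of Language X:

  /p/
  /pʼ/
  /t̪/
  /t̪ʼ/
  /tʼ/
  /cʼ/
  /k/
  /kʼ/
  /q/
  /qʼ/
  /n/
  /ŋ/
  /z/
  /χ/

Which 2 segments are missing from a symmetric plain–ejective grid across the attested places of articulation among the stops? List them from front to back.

/t/, /c/

bilabial: plain /p/, ejective /pʼ/.
dental: plain /t̪/, ejective /t̪ʼ/.
alveolar: plain —, ejective /tʼ/.
palatal: plain —, ejective /cʼ/.
velar: plain /k/, ejective /kʼ/.
uvular: plain /q/, ejective /qʼ/.
Gaps, from front to back: alveolar lacks plain (/t/); palatal lacks plain (/c/).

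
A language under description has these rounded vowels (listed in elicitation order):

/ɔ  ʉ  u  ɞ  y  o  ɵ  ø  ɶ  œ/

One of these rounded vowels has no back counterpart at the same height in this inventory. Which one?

High: /y/ ~ /ʉ/ ~ /u/
High-mid: /ø/ ~ /ɵ/ ~ /o/
Low-mid: /œ/ ~ /ɞ/ ~ /ɔ/
Low: only /ɶ/ (front); no back partner.
So /ɶ/ is the unpaired segment.

/ɶ/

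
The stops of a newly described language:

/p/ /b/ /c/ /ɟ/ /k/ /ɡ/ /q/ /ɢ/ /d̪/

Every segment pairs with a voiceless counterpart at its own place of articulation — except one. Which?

/d̪/

Bilabial: /p/ ~ /b/
Palatal: /c/ ~ /ɟ/
Velar: /k/ ~ /ɡ/
Uvular: /q/ ~ /ɢ/
Dental: only /d̪/ (voiced); no voiceless partner.
So /d̪/ is the unpaired segment.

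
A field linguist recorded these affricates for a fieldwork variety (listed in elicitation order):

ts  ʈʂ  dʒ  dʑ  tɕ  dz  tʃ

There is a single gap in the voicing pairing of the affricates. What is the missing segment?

/ɖʐ/

Voiceless: /ts/ (alveolar), /tʃ/ (postalveolar), /ʈʂ/ (retroflex), /tɕ/ (alveolo-palatal).
Voiced: /dz/ (alveolar), /dʒ/ (postalveolar), /dʑ/ (alveolo-palatal).
The retroflex row has no voiced member, so the gap is the voiced retroflex affricate /ɖʐ/.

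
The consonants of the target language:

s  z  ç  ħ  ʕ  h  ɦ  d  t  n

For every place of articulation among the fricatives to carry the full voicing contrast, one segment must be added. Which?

alveolar: voiceless /s/, voiced /z/.
palatal: voiceless /ç/, voiced —.
pharyngeal: voiceless /ħ/, voiced /ʕ/.
glottal: voiceless /h/, voiced /ɦ/.
The palatal row has no voiced member, so the gap is the voiced palatal fricative /ʝ/.

/ʝ/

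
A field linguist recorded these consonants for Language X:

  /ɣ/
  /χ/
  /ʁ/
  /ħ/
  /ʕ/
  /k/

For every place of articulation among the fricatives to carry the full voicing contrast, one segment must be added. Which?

Voiceless: /χ/ (uvular), /ħ/ (pharyngeal).
Voiced: /ɣ/ (velar), /ʁ/ (uvular), /ʕ/ (pharyngeal).
The velar row has no voiceless member, so the gap is the voiceless velar fricative /x/.

/x/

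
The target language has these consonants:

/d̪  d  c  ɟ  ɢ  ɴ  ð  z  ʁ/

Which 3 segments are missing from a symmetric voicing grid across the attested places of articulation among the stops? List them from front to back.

/t̪/, /t/, /q/

place of articulation  voiceless  voiced  
dental            —         d̪      
alveolar          —         d       
palatal           c         ɟ       
uvular            —         ɢ       
Gaps, from front to back: dental lacks voiceless (/t̪/); alveolar lacks voiceless (/t/); uvular lacks voiceless (/q/).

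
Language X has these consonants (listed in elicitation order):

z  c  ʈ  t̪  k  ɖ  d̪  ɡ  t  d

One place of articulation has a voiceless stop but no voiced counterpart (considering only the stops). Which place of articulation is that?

palatal

place of articulation  voiceless  voiced  
dental            t̪        d̪      
alveolar          t         d       
retroflex         ʈ         ɖ       
palatal           c         —       
velar             k         ɡ       
Every place of articulation has a voiced member except palatal, where /ɟ/ would be expected.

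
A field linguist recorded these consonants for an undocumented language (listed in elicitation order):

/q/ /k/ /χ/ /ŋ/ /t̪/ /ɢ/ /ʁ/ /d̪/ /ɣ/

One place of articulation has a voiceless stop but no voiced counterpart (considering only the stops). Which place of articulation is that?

place of articulation  voiceless  voiced  
dental            t̪        d̪      
velar             k         —       
uvular            q         ɢ       
Every place of articulation has a voiced member except velar, where /ɡ/ would be expected.

velar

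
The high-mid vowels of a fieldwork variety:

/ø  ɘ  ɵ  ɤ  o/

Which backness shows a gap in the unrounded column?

front

backness          unrounded  rounded 
front             —         ø       
central           ɘ         ɵ       
back              ɤ         o       
Every backness has an unrounded member except front, where /e/ would be expected.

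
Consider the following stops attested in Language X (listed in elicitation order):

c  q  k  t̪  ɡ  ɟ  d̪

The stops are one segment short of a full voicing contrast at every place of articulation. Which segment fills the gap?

Voiceless: /t̪/ (dental), /c/ (palatal), /k/ (velar), /q/ (uvular).
Voiced: /d̪/ (dental), /ɟ/ (palatal), /ɡ/ (velar).
The uvular row has no voiced member, so the gap is the voiced uvular stop /ɢ/.

/ɢ/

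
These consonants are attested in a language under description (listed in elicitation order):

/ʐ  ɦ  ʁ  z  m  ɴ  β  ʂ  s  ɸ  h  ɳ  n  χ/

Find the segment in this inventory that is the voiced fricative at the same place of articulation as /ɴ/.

/ʁ/

/ɴ/ is an uvular nasal.
The voiced fricative at the same place is a voiced uvular fricative — in this inventory, /ʁ/.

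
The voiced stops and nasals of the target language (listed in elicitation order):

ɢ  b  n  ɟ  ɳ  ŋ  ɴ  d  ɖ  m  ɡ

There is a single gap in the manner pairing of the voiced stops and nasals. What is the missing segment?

/ɲ/

place of articulation  oral stop  nasal   
bilabial          b         m       
alveolar          d         n       
retroflex         ɖ         ɳ       
palatal           ɟ         —       
velar             ɡ         ŋ       
uvular            ɢ         ɴ       
The palatal row has no nasal member, so the gap is the palatal nasal /ɲ/.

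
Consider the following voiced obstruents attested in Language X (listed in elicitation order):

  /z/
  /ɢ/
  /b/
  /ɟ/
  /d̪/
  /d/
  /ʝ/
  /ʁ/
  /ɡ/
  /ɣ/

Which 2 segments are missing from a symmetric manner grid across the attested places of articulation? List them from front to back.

/β/, /ð/

bilabial: stop /b/, fricative —.
dental: stop /d̪/, fricative —.
alveolar: stop /d/, fricative /z/.
palatal: stop /ɟ/, fricative /ʝ/.
velar: stop /ɡ/, fricative /ɣ/.
uvular: stop /ɢ/, fricative /ʁ/.
Gaps, from front to back: bilabial lacks fricative (/β/); dental lacks fricative (/ð/).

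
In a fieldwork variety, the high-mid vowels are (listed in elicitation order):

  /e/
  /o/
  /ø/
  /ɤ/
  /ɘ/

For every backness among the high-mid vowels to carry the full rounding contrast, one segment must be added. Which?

/ɵ/

front: unrounded /e/, rounded /ø/.
central: unrounded /ɘ/, rounded —.
back: unrounded /ɤ/, rounded /o/.
The central row has no rounded member, so the gap is the central rounded vowel /ɵ/.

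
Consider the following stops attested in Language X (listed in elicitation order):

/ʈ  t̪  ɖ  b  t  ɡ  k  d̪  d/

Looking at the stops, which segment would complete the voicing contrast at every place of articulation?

/p/

place of articulation  voiceless  voiced  
bilabial          —         b       
dental            t̪        d̪      
alveolar          t         d       
retroflex         ʈ         ɖ       
velar             k         ɡ       
The bilabial row has no voiceless member, so the gap is the voiceless bilabial stop /p/.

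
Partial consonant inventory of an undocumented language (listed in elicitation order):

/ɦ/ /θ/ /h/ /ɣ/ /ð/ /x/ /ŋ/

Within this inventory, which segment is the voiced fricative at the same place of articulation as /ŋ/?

/ɣ/

/ŋ/ is a velar nasal.
The voiced fricative at the same place is a voiced velar fricative — in this inventory, /ɣ/.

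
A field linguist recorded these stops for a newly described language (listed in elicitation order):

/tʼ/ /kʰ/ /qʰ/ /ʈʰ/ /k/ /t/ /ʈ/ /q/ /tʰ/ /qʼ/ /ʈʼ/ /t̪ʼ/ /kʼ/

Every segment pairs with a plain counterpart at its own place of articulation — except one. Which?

Alveolar: /t/ ~ /tʰ/ ~ /tʼ/
Retroflex: /ʈ/ ~ /ʈʰ/ ~ /ʈʼ/
Velar: /k/ ~ /kʰ/ ~ /kʼ/
Uvular: /q/ ~ /qʰ/ ~ /qʼ/
Dental: only /t̪ʼ/ (ejective); no plain partner.
So /t̪ʼ/ is the unpaired segment.

/t̪ʼ/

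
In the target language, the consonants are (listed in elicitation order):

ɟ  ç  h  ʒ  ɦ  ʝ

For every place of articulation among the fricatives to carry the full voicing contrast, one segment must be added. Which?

place of articulation  voiceless  voiced  
postalveolar      —         ʒ       
palatal           ç         ʝ       
glottal           h         ɦ       
The postalveolar row has no voiceless member, so the gap is the voiceless postalveolar fricative /ʃ/.

/ʃ/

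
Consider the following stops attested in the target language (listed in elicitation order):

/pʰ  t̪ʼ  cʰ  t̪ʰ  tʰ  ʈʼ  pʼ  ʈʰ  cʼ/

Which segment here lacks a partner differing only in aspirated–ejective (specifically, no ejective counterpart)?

Bilabial: /pʰ/ ~ /pʼ/
Dental: /t̪ʰ/ ~ /t̪ʼ/
Retroflex: /ʈʰ/ ~ /ʈʼ/
Palatal: /cʰ/ ~ /cʼ/
Alveolar: only /tʰ/ (aspirated); no ejective partner.
So /tʰ/ is the unpaired segment.

/tʰ/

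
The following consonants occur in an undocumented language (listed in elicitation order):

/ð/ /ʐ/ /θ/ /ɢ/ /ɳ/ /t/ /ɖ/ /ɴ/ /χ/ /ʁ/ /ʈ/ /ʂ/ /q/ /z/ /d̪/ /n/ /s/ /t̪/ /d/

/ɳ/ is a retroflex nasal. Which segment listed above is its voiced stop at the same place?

/ɖ/

The voiced stop at the same place is a voiced retroflex stop — in this inventory, /ɖ/.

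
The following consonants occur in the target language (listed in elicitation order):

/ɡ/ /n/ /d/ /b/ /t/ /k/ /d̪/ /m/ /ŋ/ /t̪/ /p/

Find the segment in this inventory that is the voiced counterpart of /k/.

/k/ is a voiceless velar stop.
The voiced counterpart is a voiced velar stop — in this inventory, /ɡ/.

/ɡ/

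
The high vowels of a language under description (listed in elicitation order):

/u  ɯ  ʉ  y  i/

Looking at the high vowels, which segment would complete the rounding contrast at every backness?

/ɨ/

backness          unrounded  rounded 
front             i         y       
central           —         ʉ       
back              ɯ         u       
The central row has no unrounded member, so the gap is the central unrounded vowel /ɨ/.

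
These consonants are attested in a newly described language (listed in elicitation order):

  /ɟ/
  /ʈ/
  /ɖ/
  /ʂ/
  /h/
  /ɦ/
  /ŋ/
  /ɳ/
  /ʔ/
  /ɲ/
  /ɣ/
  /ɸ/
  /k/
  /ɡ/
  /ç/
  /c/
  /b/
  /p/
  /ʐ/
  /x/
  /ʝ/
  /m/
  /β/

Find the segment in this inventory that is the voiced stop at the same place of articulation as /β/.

/β/ is a voiced bilabial fricative.
The voiced stop at the same place is a voiced bilabial stop — in this inventory, /b/.

/b/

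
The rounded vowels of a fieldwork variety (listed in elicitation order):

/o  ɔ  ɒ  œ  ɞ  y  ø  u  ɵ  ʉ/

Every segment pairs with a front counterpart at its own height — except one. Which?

High: /y/ ~ /ʉ/ ~ /u/
High-mid: /ø/ ~ /ɵ/ ~ /o/
Low-mid: /œ/ ~ /ɞ/ ~ /ɔ/
Low: only /ɒ/ (back); no front partner.
So /ɒ/ is the unpaired segment.

/ɒ/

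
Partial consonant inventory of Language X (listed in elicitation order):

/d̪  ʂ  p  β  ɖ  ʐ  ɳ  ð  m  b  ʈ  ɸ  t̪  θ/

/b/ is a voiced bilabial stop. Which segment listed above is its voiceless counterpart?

/p/

The voiceless counterpart is a voiceless bilabial stop — in this inventory, /p/.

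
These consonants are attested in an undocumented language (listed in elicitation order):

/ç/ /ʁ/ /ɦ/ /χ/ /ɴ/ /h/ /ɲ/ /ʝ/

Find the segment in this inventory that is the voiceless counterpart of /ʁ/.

/ʁ/ is a voiced uvular fricative.
The voiceless counterpart is a voiceless uvular fricative — in this inventory, /χ/.

/χ/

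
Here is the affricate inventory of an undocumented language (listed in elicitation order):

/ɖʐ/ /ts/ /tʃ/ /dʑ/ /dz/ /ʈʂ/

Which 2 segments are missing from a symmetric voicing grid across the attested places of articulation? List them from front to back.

/dʒ/, /tɕ/

Voiceless: /ts/ (alveolar), /tʃ/ (postalveolar), /ʈʂ/ (retroflex).
Voiced: /dz/ (alveolar), /ɖʐ/ (retroflex), /dʑ/ (alveolo-palatal).
Gaps, from front to back: postalveolar lacks voiced (/dʒ/); alveolo-palatal lacks voiceless (/tɕ/).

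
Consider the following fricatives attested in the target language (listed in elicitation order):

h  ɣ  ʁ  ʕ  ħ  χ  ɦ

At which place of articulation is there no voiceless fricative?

velar

velar: voiceless —, voiced /ɣ/.
uvular: voiceless /χ/, voiced /ʁ/.
pharyngeal: voiceless /ħ/, voiced /ʕ/.
glottal: voiceless /h/, voiced /ɦ/.
Every place of articulation has a voiceless member except velar, where /x/ would be expected.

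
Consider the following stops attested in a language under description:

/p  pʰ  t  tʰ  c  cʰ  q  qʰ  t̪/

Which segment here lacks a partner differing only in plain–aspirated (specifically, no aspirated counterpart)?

Bilabial: /p/ ~ /pʰ/
Alveolar: /t/ ~ /tʰ/
Palatal: /c/ ~ /cʰ/
Uvular: /q/ ~ /qʰ/
Dental: only /t̪/ (plain); no aspirated partner.
So /t̪/ is the unpaired segment.

/t̪/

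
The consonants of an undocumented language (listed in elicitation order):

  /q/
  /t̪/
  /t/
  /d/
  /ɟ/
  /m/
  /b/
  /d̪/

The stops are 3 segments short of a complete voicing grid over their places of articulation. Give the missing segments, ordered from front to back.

/p/, /c/, /ɢ/

place of articulation  voiceless  voiced  
bilabial          —         b       
dental            t̪        d̪      
alveolar          t         d       
palatal           —         ɟ       
uvular            q         —       
Gaps, from front to back: bilabial lacks voiceless (/p/); palatal lacks voiceless (/c/); uvular lacks voiced (/ɢ/).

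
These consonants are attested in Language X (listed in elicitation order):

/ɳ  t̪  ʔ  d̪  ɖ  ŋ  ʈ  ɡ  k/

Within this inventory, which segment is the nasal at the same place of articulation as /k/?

/k/ is a voiceless velar stop.
The nasal at the same place is a velar nasal — in this inventory, /ŋ/.

/ŋ/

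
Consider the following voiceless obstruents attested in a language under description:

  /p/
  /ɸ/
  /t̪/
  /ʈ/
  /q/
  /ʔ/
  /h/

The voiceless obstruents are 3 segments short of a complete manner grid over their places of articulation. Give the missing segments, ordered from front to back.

/θ/, /ʂ/, /χ/

place of articulation  stop      fricative
bilabial          p         ɸ       
dental            t̪        —       
retroflex         ʈ         —       
uvular            q         —       
glottal           ʔ         h       
Gaps, from front to back: dental lacks fricative (/θ/); retroflex lacks fricative (/ʂ/); uvular lacks fricative (/χ/).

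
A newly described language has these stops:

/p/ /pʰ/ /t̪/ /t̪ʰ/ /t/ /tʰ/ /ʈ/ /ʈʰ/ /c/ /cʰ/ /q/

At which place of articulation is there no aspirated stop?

Plain: /p/ (bilabial), /t̪/ (dental), /t/ (alveolar), /ʈ/ (retroflex), /c/ (palatal), /q/ (uvular).
Aspirated: /pʰ/ (bilabial), /t̪ʰ/ (dental), /tʰ/ (alveolar), /ʈʰ/ (retroflex), /cʰ/ (palatal).
Every place of articulation has an aspirated member except uvular, where /qʰ/ would be expected.

uvular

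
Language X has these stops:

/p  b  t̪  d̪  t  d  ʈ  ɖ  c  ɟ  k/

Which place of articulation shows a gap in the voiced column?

velar

place of articulation  voiceless  voiced  
bilabial          p         b       
dental            t̪        d̪      
alveolar          t         d       
retroflex         ʈ         ɖ       
palatal           c         ɟ       
velar             k         —       
Every place of articulation has a voiced member except velar, where /ɡ/ would be expected.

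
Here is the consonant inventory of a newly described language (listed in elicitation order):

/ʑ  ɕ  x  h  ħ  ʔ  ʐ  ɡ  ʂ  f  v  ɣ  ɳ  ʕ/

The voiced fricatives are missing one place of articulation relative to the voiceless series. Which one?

glottal

place of articulation  voiceless  voiced  
labiodental       f         v       
retroflex         ʂ         ʐ       
alveolo-palatal   ɕ         ʑ       
velar             x         ɣ       
pharyngeal        ħ         ʕ       
glottal           h         —       
Every place of articulation has a voiced member except glottal, where /ɦ/ would be expected.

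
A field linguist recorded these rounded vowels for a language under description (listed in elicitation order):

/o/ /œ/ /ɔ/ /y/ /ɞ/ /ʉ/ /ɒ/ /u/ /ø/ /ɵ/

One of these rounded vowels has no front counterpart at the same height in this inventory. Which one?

/ɒ/

High: /y/ ~ /ʉ/ ~ /u/
High-mid: /ø/ ~ /ɵ/ ~ /o/
Low-mid: /œ/ ~ /ɞ/ ~ /ɔ/
Low: only /ɒ/ (back); no front partner.
So /ɒ/ is the unpaired segment.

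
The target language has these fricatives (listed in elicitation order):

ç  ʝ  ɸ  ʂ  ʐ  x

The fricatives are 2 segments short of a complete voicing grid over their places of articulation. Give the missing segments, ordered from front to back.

bilabial: voiceless /ɸ/, voiced —.
retroflex: voiceless /ʂ/, voiced /ʐ/.
palatal: voiceless /ç/, voiced /ʝ/.
velar: voiceless /x/, voiced —.
Gaps, from front to back: bilabial lacks voiced (/β/); velar lacks voiced (/ɣ/).

/β/, /ɣ/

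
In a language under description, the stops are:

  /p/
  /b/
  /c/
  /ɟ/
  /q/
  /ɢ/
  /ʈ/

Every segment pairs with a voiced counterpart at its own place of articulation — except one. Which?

/ʈ/

Bilabial: /p/ ~ /b/
Palatal: /c/ ~ /ɟ/
Uvular: /q/ ~ /ɢ/
Retroflex: only /ʈ/ (voiceless); no voiced partner.
So /ʈ/ is the unpaired segment.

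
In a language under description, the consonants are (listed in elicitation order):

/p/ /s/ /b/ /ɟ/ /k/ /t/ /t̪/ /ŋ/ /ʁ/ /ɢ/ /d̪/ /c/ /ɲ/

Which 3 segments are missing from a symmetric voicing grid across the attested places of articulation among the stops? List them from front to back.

place of articulation  voiceless  voiced  
bilabial          p         b       
dental            t̪        d̪      
alveolar          t         —       
palatal           c         ɟ       
velar             k         —       
uvular            —         ɢ       
Gaps, from front to back: alveolar lacks voiced (/d/); velar lacks voiced (/ɡ/); uvular lacks voiceless (/q/).

/d/, /ɡ/, /q/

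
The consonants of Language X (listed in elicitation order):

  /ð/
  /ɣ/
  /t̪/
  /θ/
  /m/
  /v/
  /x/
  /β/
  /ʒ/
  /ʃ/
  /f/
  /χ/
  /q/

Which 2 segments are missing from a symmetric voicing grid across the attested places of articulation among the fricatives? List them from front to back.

bilabial: voiceless —, voiced /β/.
labiodental: voiceless /f/, voiced /v/.
dental: voiceless /θ/, voiced /ð/.
postalveolar: voiceless /ʃ/, voiced /ʒ/.
velar: voiceless /x/, voiced /ɣ/.
uvular: voiceless /χ/, voiced —.
Gaps, from front to back: bilabial lacks voiceless (/ɸ/); uvular lacks voiced (/ʁ/).

/ɸ/, /ʁ/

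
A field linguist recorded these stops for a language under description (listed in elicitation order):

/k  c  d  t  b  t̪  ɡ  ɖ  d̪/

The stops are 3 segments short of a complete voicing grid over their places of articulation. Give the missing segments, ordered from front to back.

place of articulation  voiceless  voiced  
bilabial          —         b       
dental            t̪        d̪      
alveolar          t         d       
retroflex         —         ɖ       
palatal           c         —       
velar             k         ɡ       
Gaps, from front to back: bilabial lacks voiceless (/p/); retroflex lacks voiceless (/ʈ/); palatal lacks voiced (/ɟ/).

/p/, /ʈ/, /ɟ/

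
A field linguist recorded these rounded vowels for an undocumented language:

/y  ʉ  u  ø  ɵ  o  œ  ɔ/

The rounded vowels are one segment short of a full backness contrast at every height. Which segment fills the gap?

/ɞ/

height            front     central   back    
high              y         ʉ         u       
high-mid          ø         ɵ         o       
low-mid           œ         —         ɔ       
The low-mid row has no central member, so the gap is the low-mid central rounded vowel /ɞ/.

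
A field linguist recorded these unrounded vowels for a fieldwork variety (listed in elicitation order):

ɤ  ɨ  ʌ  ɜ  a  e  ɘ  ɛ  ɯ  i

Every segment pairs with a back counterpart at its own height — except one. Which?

High: /i/ ~ /ɨ/ ~ /ɯ/
High-mid: /e/ ~ /ɘ/ ~ /ɤ/
Low-mid: /ɛ/ ~ /ɜ/ ~ /ʌ/
Low: only /a/ (front); no back partner.
So /a/ is the unpaired segment.

/a/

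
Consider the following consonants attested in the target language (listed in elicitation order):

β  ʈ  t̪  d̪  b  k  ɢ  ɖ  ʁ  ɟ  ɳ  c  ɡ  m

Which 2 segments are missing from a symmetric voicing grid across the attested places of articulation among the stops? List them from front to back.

bilabial: voiceless —, voiced /b/.
dental: voiceless /t̪/, voiced /d̪/.
retroflex: voiceless /ʈ/, voiced /ɖ/.
palatal: voiceless /c/, voiced /ɟ/.
velar: voiceless /k/, voiced /ɡ/.
uvular: voiceless —, voiced /ɢ/.
Gaps, from front to back: bilabial lacks voiceless (/p/); uvular lacks voiceless (/q/).

/p/, /q/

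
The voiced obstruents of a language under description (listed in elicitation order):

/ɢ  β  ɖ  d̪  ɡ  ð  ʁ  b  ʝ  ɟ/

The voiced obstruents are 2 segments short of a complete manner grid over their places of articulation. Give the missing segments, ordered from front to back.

place of articulation  stop      fricative
bilabial          b         β       
dental            d̪        ð       
retroflex         ɖ         —       
palatal           ɟ         ʝ       
velar             ɡ         —       
uvular            ɢ         ʁ       
Gaps, from front to back: retroflex lacks fricative (/ʐ/); velar lacks fricative (/ɣ/).

/ʐ/, /ɣ/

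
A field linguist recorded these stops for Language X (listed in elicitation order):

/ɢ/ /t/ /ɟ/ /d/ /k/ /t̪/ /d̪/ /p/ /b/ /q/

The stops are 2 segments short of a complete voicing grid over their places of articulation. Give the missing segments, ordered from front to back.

Voiceless: /p/ (bilabial), /t̪/ (dental), /t/ (alveolar), /k/ (velar), /q/ (uvular).
Voiced: /b/ (bilabial), /d̪/ (dental), /d/ (alveolar), /ɟ/ (palatal), /ɢ/ (uvular).
Gaps, from front to back: palatal lacks voiceless (/c/); velar lacks voiced (/ɡ/).

/c/, /ɡ/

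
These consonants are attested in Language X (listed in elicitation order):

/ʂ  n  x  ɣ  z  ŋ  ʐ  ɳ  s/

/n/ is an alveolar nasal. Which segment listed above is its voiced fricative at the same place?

The voiced fricative at the same place is a voiced alveolar fricative — in this inventory, /z/.

/z/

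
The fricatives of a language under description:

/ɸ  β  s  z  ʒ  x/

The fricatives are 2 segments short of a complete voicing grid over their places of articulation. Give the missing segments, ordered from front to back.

/ʃ/, /ɣ/

bilabial: voiceless /ɸ/, voiced /β/.
alveolar: voiceless /s/, voiced /z/.
postalveolar: voiceless —, voiced /ʒ/.
velar: voiceless /x/, voiced —.
Gaps, from front to back: postalveolar lacks voiceless (/ʃ/); velar lacks voiced (/ɣ/).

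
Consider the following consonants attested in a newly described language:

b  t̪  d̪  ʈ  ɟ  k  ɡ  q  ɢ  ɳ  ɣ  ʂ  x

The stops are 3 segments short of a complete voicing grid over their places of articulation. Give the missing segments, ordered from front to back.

/p/, /ɖ/, /c/

place of articulation  voiceless  voiced  
bilabial          —         b       
dental            t̪        d̪      
retroflex         ʈ         —       
palatal           —         ɟ       
velar             k         ɡ       
uvular            q         ɢ       
Gaps, from front to back: bilabial lacks voiceless (/p/); retroflex lacks voiced (/ɖ/); palatal lacks voiceless (/c/).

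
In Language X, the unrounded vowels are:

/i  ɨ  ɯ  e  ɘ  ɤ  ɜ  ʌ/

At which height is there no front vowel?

low-mid

height            front     central   back    
high              i         ɨ         ɯ       
high-mid          e         ɘ         ɤ       
low-mid           —         ɜ         ʌ       
Every height has a front member except low-mid, where /ɛ/ would be expected.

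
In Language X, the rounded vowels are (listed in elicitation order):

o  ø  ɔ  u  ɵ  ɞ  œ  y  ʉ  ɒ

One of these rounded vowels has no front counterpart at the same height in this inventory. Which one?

/ɒ/

High: /y/ ~ /ʉ/ ~ /u/
High-mid: /ø/ ~ /ɵ/ ~ /o/
Low-mid: /œ/ ~ /ɞ/ ~ /ɔ/
Low: only /ɒ/ (back); no front partner.
So /ɒ/ is the unpaired segment.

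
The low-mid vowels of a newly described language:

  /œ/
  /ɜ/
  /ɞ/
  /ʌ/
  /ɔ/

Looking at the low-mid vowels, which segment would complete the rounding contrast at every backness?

/ɛ/

Unrounded: /ɜ/ (central), /ʌ/ (back).
Rounded: /œ/ (front), /ɞ/ (central), /ɔ/ (back).
The front row has no unrounded member, so the gap is the front unrounded vowel /ɛ/.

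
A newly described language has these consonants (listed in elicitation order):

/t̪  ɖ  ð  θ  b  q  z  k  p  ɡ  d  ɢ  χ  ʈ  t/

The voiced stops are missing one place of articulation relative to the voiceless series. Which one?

place of articulation  voiceless  voiced  
bilabial          p         b       
dental            t̪        —       
alveolar          t         d       
retroflex         ʈ         ɖ       
velar             k         ɡ       
uvular            q         ɢ       
Every place of articulation has a voiced member except dental, where /d̪/ would be expected.

dental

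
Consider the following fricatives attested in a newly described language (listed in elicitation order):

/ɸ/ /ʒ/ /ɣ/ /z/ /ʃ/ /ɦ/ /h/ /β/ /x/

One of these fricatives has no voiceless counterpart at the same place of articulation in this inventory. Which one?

Bilabial: /ɸ/ ~ /β/
Postalveolar: /ʃ/ ~ /ʒ/
Velar: /x/ ~ /ɣ/
Glottal: /h/ ~ /ɦ/
Alveolar: only /z/ (voiced); no voiceless partner.
So /z/ is the unpaired segment.

/z/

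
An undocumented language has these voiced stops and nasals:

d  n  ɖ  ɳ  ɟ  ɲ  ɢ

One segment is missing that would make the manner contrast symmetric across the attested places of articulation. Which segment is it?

alveolar: oral stop /d/, nasal /n/.
retroflex: oral stop /ɖ/, nasal /ɳ/.
palatal: oral stop /ɟ/, nasal /ɲ/.
uvular: oral stop /ɢ/, nasal —.
The uvular row has no nasal member, so the gap is the uvular nasal /ɴ/.

/ɴ/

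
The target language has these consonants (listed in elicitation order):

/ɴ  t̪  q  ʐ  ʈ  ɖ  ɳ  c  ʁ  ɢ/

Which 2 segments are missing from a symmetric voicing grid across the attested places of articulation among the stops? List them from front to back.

dental: voiceless /t̪/, voiced —.
retroflex: voiceless /ʈ/, voiced /ɖ/.
palatal: voiceless /c/, voiced —.
uvular: voiceless /q/, voiced /ɢ/.
Gaps, from front to back: dental lacks voiced (/d̪/); palatal lacks voiced (/ɟ/).

/d̪/, /ɟ/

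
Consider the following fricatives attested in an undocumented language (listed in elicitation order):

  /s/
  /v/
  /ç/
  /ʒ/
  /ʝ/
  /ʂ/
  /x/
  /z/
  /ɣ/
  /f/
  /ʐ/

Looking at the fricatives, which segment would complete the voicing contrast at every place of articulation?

labiodental: voiceless /f/, voiced /v/.
alveolar: voiceless /s/, voiced /z/.
postalveolar: voiceless —, voiced /ʒ/.
retroflex: voiceless /ʂ/, voiced /ʐ/.
palatal: voiceless /ç/, voiced /ʝ/.
velar: voiceless /x/, voiced /ɣ/.
The postalveolar row has no voiceless member, so the gap is the voiceless postalveolar fricative /ʃ/.

/ʃ/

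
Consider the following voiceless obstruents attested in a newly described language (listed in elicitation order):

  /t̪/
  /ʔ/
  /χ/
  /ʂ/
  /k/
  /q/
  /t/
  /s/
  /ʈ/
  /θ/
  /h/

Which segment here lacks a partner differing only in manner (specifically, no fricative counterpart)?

Dental: /t̪/ ~ /θ/
Alveolar: /t/ ~ /s/
Retroflex: /ʈ/ ~ /ʂ/
Uvular: /q/ ~ /χ/
Glottal: /ʔ/ ~ /h/
Velar: only /k/ (stop); no fricative partner.
So /k/ is the unpaired segment.

/k/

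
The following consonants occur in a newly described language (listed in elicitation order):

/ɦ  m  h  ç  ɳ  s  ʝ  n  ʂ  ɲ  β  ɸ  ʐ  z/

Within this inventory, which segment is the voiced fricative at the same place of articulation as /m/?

/m/ is a bilabial nasal.
The voiced fricative at the same place is a voiced bilabial fricative — in this inventory, /β/.

/β/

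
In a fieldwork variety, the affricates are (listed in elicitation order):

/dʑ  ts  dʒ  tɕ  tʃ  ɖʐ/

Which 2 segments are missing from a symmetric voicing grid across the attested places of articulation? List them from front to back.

place of articulation  voiceless  voiced  
alveolar          ts        —       
postalveolar      tʃ        dʒ      
retroflex         —         ɖʐ      
alveolo-palatal   tɕ        dʑ      
Gaps, from front to back: alveolar lacks voiced (/dz/); retroflex lacks voiceless (/ʈʂ/).

/dz/, /ʈʂ/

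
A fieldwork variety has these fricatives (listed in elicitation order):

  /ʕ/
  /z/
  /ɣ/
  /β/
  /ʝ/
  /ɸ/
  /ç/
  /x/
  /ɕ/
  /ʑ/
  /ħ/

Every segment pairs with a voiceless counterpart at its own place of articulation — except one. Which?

Bilabial: /ɸ/ ~ /β/
Alveolo-palatal: /ɕ/ ~ /ʑ/
Palatal: /ç/ ~ /ʝ/
Velar: /x/ ~ /ɣ/
Pharyngeal: /ħ/ ~ /ʕ/
Alveolar: only /z/ (voiced); no voiceless partner.
So /z/ is the unpaired segment.

/z/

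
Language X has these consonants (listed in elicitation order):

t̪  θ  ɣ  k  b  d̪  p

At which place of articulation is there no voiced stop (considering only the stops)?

velar

place of articulation  voiceless  voiced  
bilabial          p         b       
dental            t̪        d̪      
velar             k         —       
Every place of articulation has a voiced member except velar, where /ɡ/ would be expected.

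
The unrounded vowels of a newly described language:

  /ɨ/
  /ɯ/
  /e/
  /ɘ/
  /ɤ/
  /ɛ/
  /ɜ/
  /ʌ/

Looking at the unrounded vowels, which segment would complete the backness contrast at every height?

Front: /e/ (high-mid), /ɛ/ (low-mid).
Central: /ɨ/ (high), /ɘ/ (high-mid), /ɜ/ (low-mid).
Back: /ɯ/ (high), /ɤ/ (high-mid), /ʌ/ (low-mid).
The high row has no front member, so the gap is the high front unrounded vowel /i/.

/i/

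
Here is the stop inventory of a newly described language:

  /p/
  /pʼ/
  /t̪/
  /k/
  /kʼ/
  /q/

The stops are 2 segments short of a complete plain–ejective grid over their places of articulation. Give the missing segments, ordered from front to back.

/t̪ʼ/, /qʼ/

Plain: /p/ (bilabial), /t̪/ (dental), /k/ (velar), /q/ (uvular).
Ejective: /pʼ/ (bilabial), /kʼ/ (velar).
Gaps, from front to back: dental lacks ejective (/t̪ʼ/); uvular lacks ejective (/qʼ/).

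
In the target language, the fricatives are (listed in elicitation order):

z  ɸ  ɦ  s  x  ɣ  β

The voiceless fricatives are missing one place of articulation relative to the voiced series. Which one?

place of articulation  voiceless  voiced  
bilabial          ɸ         β       
alveolar          s         z       
velar             x         ɣ       
glottal           —         ɦ       
Every place of articulation has a voiceless member except glottal, where /h/ would be expected.

glottal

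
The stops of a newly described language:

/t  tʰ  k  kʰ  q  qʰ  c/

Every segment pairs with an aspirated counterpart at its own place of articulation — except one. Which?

Alveolar: /t/ ~ /tʰ/
Velar: /k/ ~ /kʰ/
Uvular: /q/ ~ /qʰ/
Palatal: only /c/ (plain); no aspirated partner.
So /c/ is the unpaired segment.

/c/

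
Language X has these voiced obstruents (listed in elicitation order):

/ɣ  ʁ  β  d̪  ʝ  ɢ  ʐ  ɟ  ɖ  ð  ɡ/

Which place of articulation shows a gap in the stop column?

Stop: /d̪/ (dental), /ɖ/ (retroflex), /ɟ/ (palatal), /ɡ/ (velar), /ɢ/ (uvular).
Fricative: /β/ (bilabial), /ð/ (dental), /ʐ/ (retroflex), /ʝ/ (palatal), /ɣ/ (velar), /ʁ/ (uvular).
Every place of articulation has a stop member except bilabial, where /b/ would be expected.

bilabial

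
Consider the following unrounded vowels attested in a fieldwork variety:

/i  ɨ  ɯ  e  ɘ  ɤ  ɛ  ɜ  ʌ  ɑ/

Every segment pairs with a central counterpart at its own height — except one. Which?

High: /i/ ~ /ɨ/ ~ /ɯ/
High-mid: /e/ ~ /ɘ/ ~ /ɤ/
Low-mid: /ɛ/ ~ /ɜ/ ~ /ʌ/
Low: only /ɑ/ (back); no central partner.
So /ɑ/ is the unpaired segment.

/ɑ/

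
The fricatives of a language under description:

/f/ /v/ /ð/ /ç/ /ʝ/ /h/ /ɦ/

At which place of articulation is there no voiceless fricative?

Voiceless: /f/ (labiodental), /ç/ (palatal), /h/ (glottal).
Voiced: /v/ (labiodental), /ð/ (dental), /ʝ/ (palatal), /ɦ/ (glottal).
Every place of articulation has a voiceless member except dental, where /θ/ would be expected.

dental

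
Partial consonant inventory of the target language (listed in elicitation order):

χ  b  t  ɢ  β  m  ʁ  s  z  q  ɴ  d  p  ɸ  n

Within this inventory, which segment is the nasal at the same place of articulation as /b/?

/m/

/b/ is a voiced bilabial stop.
The nasal at the same place is a bilabial nasal — in this inventory, /m/.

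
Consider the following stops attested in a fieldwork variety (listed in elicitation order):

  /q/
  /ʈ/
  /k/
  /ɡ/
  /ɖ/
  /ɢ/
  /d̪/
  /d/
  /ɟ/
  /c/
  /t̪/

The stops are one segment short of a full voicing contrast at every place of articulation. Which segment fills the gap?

Voiceless: /t̪/ (dental), /ʈ/ (retroflex), /c/ (palatal), /k/ (velar), /q/ (uvular).
Voiced: /d̪/ (dental), /d/ (alveolar), /ɖ/ (retroflex), /ɟ/ (palatal), /ɡ/ (velar), /ɢ/ (uvular).
The alveolar row has no voiceless member, so the gap is the voiceless alveolar stop /t/.

/t/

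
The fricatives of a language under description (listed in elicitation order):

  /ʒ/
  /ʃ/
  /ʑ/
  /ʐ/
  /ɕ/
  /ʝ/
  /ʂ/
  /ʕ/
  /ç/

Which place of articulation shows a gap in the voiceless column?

Voiceless: /ʃ/ (postalveolar), /ʂ/ (retroflex), /ɕ/ (alveolo-palatal), /ç/ (palatal).
Voiced: /ʒ/ (postalveolar), /ʐ/ (retroflex), /ʑ/ (alveolo-palatal), /ʝ/ (palatal), /ʕ/ (pharyngeal).
Every place of articulation has a voiceless member except pharyngeal, where /ħ/ would be expected.

pharyngeal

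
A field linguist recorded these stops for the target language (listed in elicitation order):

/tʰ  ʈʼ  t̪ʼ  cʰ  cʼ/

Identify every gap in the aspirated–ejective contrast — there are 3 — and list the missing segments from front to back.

dental: aspirated —, ejective /t̪ʼ/.
alveolar: aspirated /tʰ/, ejective —.
retroflex: aspirated —, ejective /ʈʼ/.
palatal: aspirated /cʰ/, ejective /cʼ/.
Gaps, from front to back: dental lacks aspirated (/t̪ʰ/); alveolar lacks ejective (/tʼ/); retroflex lacks aspirated (/ʈʰ/).

/t̪ʰ/, /tʼ/, /ʈʰ/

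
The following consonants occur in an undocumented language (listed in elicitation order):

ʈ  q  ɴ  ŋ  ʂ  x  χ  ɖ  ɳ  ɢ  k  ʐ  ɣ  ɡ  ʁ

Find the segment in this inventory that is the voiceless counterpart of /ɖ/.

/ɖ/ is a voiced retroflex stop.
The voiceless counterpart is a voiceless retroflex stop — in this inventory, /ʈ/.

/ʈ/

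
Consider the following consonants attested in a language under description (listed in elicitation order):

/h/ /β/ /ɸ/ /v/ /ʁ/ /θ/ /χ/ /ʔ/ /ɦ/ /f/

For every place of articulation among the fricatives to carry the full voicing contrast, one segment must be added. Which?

place of articulation  voiceless  voiced  
bilabial          ɸ         β       
labiodental       f         v       
dental            θ         —       
uvular            χ         ʁ       
glottal           h         ɦ       
The dental row has no voiced member, so the gap is the voiced dental fricative /ð/.

/ð/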